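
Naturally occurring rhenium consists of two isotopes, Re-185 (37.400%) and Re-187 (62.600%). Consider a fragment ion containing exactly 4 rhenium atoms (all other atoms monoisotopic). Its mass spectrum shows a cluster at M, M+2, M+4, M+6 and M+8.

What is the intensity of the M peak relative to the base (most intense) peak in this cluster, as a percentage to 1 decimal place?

5.3%

(0.37400 + 0.62600)^4 gives M 0.0196, M+2 0.1310, M+4 0.3289, M+6 0.3670, M+8 0.1536; the largest is M+6.
P(M+6) = C(4,3) × 0.37400^1 × 0.62600^3 = 4 × 0.3740 × 0.24531438 = 0.366990 (base)
P(M) = C(4,0) × 0.37400^4 × 0.62600^0 = 1 × 0.0195653 × 1.0000 = 0.019565
Relative intensity = 0.019565 / 0.366990 × 100 = 5.3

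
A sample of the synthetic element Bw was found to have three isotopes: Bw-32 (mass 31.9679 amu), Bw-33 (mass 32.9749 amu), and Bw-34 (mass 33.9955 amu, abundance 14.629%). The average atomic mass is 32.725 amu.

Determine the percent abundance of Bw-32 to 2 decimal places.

39.64%

Let x and y be the fractions of Bw-32 and Bw-33. Then x + y = 1 − 0.14629 = 0.85371 and 31.9679x + 32.9749y = 32.725 − 0.14629×33.9955 = 27.751798305.
Substituting: 31.9679x + 32.9749(0.85371 − x) = 27.751798305
(31.9679 − 32.9749)x = -0.399203574  ⇒  x = 0.39643, y = 0.45728
Bw-32: 39.64%, Bw-33: 45.73%.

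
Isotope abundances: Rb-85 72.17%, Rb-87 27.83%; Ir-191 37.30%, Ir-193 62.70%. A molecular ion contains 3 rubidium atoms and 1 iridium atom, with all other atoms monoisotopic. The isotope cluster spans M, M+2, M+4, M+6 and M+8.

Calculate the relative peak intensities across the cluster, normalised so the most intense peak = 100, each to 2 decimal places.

35.24 : 100.00 : 84.25 : 28.45 : 3.40

Rubidium pattern (n=3): 0.37589809 : 0.43485841 : 0.16768892 : 0.02155458
Iridium pattern (n=1): 0.3730 : 0.6270
Convolve the two distributions (both contribute in 2-u steps):
  M: 0.37589809×0.3730 = 0.140210
  M+2: 0.37589809×0.6270 + 0.43485841×0.3730 = 0.397890
  M+4: 0.43485841×0.6270 + 0.16768892×0.3730 = 0.335204
  M+6: 0.16768892×0.6270 + 0.02155458×0.3730 = 0.113181
  M+8: 0.02155458×0.6270 = 0.013515
Scale to base peak (0.397890) = 100: 35.24 : 100.00 : 84.25 : 28.45 : 3.40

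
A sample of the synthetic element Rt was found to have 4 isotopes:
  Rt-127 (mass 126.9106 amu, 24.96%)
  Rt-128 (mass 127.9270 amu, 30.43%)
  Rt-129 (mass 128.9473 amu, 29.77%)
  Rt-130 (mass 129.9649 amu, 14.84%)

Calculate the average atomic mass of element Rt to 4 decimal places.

The abundance-weighted mean is 0.2496 × 126.9106 + 0.3043 × 127.9270 + 0.2977 × 128.9473 + 0.1484 × 129.9649
= 31.67689 + 38.92819 + 38.38761 + 19.28679 = 128.27948 amu

128.2795 amu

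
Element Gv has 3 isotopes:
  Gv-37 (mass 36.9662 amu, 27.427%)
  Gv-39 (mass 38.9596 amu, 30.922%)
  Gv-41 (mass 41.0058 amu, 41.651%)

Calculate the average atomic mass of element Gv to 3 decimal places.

39.265 amu

Weight each isotope mass by its fractional abundance: 0.27427 × 36.9662 + 0.30922 × 38.9596 + 0.41651 × 41.0058
= 10.13872 + 12.04709 + 17.07933 = 39.26514 amu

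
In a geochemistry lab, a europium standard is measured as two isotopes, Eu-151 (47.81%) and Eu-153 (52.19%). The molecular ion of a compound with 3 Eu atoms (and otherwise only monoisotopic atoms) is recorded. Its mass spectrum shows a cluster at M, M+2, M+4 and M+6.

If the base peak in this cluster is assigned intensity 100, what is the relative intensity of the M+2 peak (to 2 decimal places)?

Term probabilities: M 0.1093, M+2 0.3579, M+4 0.3907, M+6 0.1422. Base peak = M+4.
P(M+4) = C(3,2) × 0.4781^1 × 0.5219^2 = 3 × 0.4781 × 0.27237961 = 0.390674 (base)
P(M+2) = C(3,1) × 0.4781^2 × 0.5219^1 = 3 × 0.22857961 × 0.5219 = 0.357887
Relative intensity = 0.357887 / 0.390674 × 100 = 91.61

91.61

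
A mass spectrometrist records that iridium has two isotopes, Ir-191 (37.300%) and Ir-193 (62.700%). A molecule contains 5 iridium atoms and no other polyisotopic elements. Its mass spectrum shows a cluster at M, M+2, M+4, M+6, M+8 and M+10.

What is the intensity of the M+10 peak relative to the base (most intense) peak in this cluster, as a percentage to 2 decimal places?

Binomial terms of (0.37300 + 0.62700)^5: M 0.0072, M+2 0.0607, M+4 0.2040, M+6 0.3429, M+8 0.2882, M+10 0.0969 → M+6 is the base peak.
P(M+6) = C(5,3) × 0.37300^2 × 0.62700^3 = 10 × 0.139129 × 0.24649188 = 0.342942 (base)
P(M+10) = C(5,5) × 0.37300^0 × 0.62700^5 = 1 × 1.0000 × 0.09690311 = 0.096903
Relative intensity = 0.096903 / 0.342942 × 100 = 28.26

28.26%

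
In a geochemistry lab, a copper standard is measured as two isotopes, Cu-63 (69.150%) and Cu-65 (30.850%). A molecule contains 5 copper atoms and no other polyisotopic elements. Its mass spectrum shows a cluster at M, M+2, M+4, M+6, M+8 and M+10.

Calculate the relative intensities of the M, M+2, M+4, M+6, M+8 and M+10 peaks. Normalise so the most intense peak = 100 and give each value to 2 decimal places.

The 5 Cu atoms are independent, so intensities follow the terms of (0.69150 + 0.30850)^5.
P(M) = 0.69150^5 = 0.158111
P(M+2) = 5 × 0.69150^4 × 0.30850^1 = 0.352691
P(M+4) = 10 × 0.69150^3 × 0.30850^2 = 0.314693
P(M+6) = 10 × 0.69150^2 × 0.30850^3 = 0.140394
P(M+8) = 5 × 0.69150^1 × 0.30850^4 = 0.031317
P(M+10) = 0.30850^5 = 0.002794
The M+2 peak is largest (0.352691); scaling to 100 gives 44.83 : 100.00 : 89.23 : 39.81 : 8.88 : 0.79.

44.83 : 100.00 : 89.23 : 39.81 : 8.88 : 0.79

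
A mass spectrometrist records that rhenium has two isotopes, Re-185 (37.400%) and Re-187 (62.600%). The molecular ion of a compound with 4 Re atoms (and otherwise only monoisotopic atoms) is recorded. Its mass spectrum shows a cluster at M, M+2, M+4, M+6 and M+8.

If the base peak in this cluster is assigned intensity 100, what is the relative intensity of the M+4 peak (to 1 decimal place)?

Term probabilities: M 0.0196, M+2 0.1310, M+4 0.3289, M+6 0.3670, M+8 0.1536. Base peak = M+6.
P(M+6) = C(4,3) × 0.37400^1 × 0.62600^3 = 4 × 0.3740 × 0.24531438 = 0.366990 (base)
P(M+4) = C(4,2) × 0.37400^2 × 0.62600^2 = 6 × 0.139876 × 0.391876 = 0.328884
Relative intensity = 0.328884 / 0.366990 × 100 = 89.6

89.6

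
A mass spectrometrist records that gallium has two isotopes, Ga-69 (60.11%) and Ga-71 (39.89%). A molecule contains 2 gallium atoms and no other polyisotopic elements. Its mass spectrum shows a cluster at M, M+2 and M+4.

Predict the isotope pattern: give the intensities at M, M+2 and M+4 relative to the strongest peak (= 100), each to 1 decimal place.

The 2 Ga atoms are independent, so intensities follow the terms of (0.6011 + 0.3989)^2.
P(M) = 0.6011^2 = 0.361321
P(M+2) = 2 × 0.6011^1 × 0.3989^1 = 0.479558
P(M+4) = 0.3989^2 = 0.159121
The M+2 peak is largest (0.479558); scaling to 100 gives 75.3 : 100.0 : 33.2.

75.3 : 100.0 : 33.2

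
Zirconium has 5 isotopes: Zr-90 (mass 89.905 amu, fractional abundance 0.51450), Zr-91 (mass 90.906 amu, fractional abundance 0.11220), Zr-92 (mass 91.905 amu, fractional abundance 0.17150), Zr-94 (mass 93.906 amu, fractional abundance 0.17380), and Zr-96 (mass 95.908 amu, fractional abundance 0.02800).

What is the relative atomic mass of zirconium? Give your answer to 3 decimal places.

Average mass = Σ (abundance × isotope mass) = 0.51450 × 89.905 + 0.11220 × 90.906 + 0.17150 × 91.905 + 0.17380 × 93.906 + 0.02800 × 95.908
= 46.2561 + 10.1997 + 15.7617 + 16.3209 + 2.6854 = 91.2238 amu

91.224 amu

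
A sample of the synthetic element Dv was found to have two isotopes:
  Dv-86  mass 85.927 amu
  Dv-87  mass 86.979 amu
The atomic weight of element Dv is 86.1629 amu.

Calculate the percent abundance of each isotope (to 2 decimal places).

With x = fraction of Dv-86 (so Dv-87 is 1 − x):
85.927·x + 86.979·(1 − x) = 86.1629
(85.927 − 86.979)·x = 86.1629 − 86.979
x = -0.8161 / -1.052 = 0.77576 → 77.58% Dv-86, 22.42% Dv-87.

Dv-86: 77.58%, Dv-87: 22.42%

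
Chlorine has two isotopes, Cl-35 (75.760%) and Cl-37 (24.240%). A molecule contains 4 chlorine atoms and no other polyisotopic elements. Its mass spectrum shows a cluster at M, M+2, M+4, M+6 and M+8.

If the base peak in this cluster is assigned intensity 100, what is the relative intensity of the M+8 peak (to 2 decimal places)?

0.82

(0.75760 + 0.24240)^4 gives M 0.3294, M+2 0.4216, M+4 0.2023, M+6 0.0432, M+8 0.0035; the largest is M+2.
P(M+2) = C(4,1) × 0.75760^3 × 0.24240^1 = 4 × 0.4348304 × 0.2424 = 0.421612 (base)
P(M+8) = C(4,4) × 0.75760^0 × 0.24240^4 = 1 × 1.0000 × 0.00345247 = 0.003452
Relative intensity = 0.003452 / 0.421612 × 100 = 0.82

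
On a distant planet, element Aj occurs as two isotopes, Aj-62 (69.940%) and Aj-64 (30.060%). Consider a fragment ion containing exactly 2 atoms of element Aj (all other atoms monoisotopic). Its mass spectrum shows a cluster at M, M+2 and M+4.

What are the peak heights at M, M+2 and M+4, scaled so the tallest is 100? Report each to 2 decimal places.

100.00 : 85.96 : 18.47

Expanding (0.69940 + 0.30060)^2:
P(M) = 0.69940^2 = 0.489160
P(M+2) = 2 × 0.69940^1 × 0.30060^1 = 0.420479
P(M+4) = 0.30060^2 = 0.090360
The M peak is largest (0.489160); scaling to 100 gives 100.00 : 85.96 : 18.47.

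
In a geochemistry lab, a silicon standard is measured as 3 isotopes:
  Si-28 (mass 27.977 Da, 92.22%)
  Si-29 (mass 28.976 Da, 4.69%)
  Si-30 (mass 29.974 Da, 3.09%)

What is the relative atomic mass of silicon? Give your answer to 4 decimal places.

28.0856 Da

Average mass = Σ (abundance × isotope mass) = 0.9222 × 27.977 + 0.0469 × 28.976 + 0.0309 × 29.974
= 25.80039 + 1.35897 + 0.92620 = 28.08556 Da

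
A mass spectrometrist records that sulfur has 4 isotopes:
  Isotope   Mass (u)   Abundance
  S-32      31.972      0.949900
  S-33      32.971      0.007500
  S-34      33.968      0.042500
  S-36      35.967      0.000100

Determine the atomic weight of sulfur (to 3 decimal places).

32.065 u

Weight each isotope mass by its fractional abundance: 0.949900 × 31.972 + 0.007500 × 32.971 + 0.042500 × 33.968 + 0.000100 × 35.967
= 30.3702 + 0.2473 + 1.4436 + 0.0036 = 32.0647 u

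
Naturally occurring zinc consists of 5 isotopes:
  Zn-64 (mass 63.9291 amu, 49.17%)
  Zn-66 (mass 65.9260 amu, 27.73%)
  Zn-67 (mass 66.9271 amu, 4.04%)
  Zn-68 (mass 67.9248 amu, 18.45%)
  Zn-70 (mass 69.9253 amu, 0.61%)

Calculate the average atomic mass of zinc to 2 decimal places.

Average mass = Σ (abundance × isotope mass) = 0.4917 × 63.9291 + 0.2773 × 65.9260 + 0.0404 × 66.9271 + 0.1845 × 67.9248 + 0.0061 × 69.9253
= 31.43394 + 18.28128 + 2.70385 + 12.53213 + 0.42654 = 65.37774 amu

65.38 amu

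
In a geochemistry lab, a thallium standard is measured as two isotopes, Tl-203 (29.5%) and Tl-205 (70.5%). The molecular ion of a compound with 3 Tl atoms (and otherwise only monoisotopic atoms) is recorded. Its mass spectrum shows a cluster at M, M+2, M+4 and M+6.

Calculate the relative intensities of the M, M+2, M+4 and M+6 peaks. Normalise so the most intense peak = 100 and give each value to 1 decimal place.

Each Tl atom is independently Tl-203 (p = 0.295) or Tl-205 (q = 0.705); the cluster is the binomial expansion (p + q)^3.
P(M) = 0.295^3 = 0.025672
P(M+2) = 3 × 0.295^2 × 0.705^1 = 0.184058
P(M+4) = 3 × 0.295^1 × 0.705^2 = 0.439867
P(M+6) = 0.705^3 = 0.350403
The M+4 peak is largest (0.439867); scaling to 100 gives 5.8 : 41.8 : 100.0 : 79.7.

5.8 : 41.8 : 100.0 : 79.7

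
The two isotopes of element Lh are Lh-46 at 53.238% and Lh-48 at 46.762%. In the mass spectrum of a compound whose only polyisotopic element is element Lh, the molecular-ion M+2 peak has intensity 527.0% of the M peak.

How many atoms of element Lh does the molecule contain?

6

For n independent Lh atoms, I(M+2)/I(M) = n · (abundance Lh-48) / (abundance Lh-46) = n · 0.46762/0.53238.
n = 5.270 × 0.53238/0.46762 = 6.00 ≈ 6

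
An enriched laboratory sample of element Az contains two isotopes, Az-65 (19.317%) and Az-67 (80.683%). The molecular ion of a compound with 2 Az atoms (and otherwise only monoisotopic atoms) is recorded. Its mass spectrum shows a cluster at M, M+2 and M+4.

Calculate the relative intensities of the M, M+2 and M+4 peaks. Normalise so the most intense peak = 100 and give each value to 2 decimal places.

The 2 Az atoms are independent, so intensities follow the terms of (0.19317 + 0.80683)^2.
P(M) = 0.19317^2 = 0.037315
P(M+2) = 2 × 0.19317^1 × 0.80683^1 = 0.311711
P(M+4) = 0.80683^2 = 0.650975
The M+4 peak is largest (0.650975); scaling to 100 gives 5.73 : 47.88 : 100.00.

5.73 : 47.88 : 100.00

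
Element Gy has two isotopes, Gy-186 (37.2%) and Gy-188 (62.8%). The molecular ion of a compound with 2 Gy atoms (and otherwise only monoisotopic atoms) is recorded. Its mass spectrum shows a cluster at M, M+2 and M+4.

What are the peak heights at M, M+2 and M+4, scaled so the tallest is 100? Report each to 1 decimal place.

Expanding (0.372 + 0.628)^2:
P(M) = 0.372^2 = 0.138384
P(M+2) = 2 × 0.372^1 × 0.628^1 = 0.467232
P(M+4) = 0.628^2 = 0.394384
The M+2 peak is largest (0.467232); scaling to 100 gives 29.6 : 100.0 : 84.4.

29.6 : 100.0 : 84.4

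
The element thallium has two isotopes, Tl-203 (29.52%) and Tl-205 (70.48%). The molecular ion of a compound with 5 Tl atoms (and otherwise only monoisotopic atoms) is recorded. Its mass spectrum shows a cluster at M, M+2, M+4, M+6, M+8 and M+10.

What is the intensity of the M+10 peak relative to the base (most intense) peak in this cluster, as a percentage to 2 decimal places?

47.75%

(0.2952 + 0.7048)^5 gives M 0.0022, M+2 0.0268, M+4 0.1278, M+6 0.3051, M+8 0.3642, M+10 0.1739; the largest is M+8.
P(M+8) = C(5,4) × 0.2952^1 × 0.7048^4 = 5 × 0.2952 × 0.24675365 = 0.364208 (base)
P(M+10) = C(5,5) × 0.2952^0 × 0.7048^5 = 1 × 1.0000 × 0.17391197 = 0.173912
Relative intensity = 0.173912 / 0.364208 × 100 = 47.75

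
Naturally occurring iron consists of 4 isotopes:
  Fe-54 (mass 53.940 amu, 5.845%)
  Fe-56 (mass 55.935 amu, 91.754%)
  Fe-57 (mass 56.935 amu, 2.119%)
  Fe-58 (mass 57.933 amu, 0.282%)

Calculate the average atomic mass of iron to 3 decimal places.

Average mass = Σ (abundance × isotope mass) = 0.05845 × 53.940 + 0.91754 × 55.935 + 0.02119 × 56.935 + 0.00282 × 57.933
= 3.1528 + 51.3226 + 1.2065 + 0.1634 = 55.8453 amu

55.845 amu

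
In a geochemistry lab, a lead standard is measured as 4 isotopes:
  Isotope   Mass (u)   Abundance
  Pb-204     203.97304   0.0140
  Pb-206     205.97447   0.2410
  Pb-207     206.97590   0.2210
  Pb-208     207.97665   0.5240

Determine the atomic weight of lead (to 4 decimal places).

Ar = Σ fᵢ·mᵢ = 0.0140 × 203.97304 + 0.2410 × 205.97447 + 0.2210 × 206.97590 + 0.5240 × 207.97665
= 2.855623 + 49.639847 + 45.741674 + 108.979765 = 207.216909 u

207.2169 u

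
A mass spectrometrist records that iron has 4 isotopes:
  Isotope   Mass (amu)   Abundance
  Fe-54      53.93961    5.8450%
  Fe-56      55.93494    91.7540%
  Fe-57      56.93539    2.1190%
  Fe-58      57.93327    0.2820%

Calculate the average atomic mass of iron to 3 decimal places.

55.845 amu

The abundance-weighted mean is 0.058450 × 53.93961 + 0.917540 × 55.93494 + 0.021190 × 56.93539 + 0.002820 × 57.93327
= 3.152770 + 51.322545 + 1.206461 + 0.163372 = 55.845148 amu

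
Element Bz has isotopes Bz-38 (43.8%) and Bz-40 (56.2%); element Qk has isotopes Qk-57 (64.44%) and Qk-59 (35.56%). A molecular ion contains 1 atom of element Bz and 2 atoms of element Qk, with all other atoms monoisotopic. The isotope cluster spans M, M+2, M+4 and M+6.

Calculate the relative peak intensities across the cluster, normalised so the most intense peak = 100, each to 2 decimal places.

Element Bz pattern (n=1): 0.4380 : 0.5620
Element Qk pattern (n=2): 0.41525136 : 0.45829728 : 0.12645136
Convolve the two distributions (both contribute in 2-u steps):
  M: 0.4380×0.41525136 = 0.181880
  M+2: 0.4380×0.45829728 + 0.5620×0.41525136 = 0.434105
  M+4: 0.4380×0.12645136 + 0.5620×0.45829728 = 0.312949
  M+6: 0.5620×0.12645136 = 0.071066
Scale to base peak (0.434105) = 100: 41.90 : 100.00 : 72.09 : 16.37

41.90 : 100.00 : 72.09 : 16.37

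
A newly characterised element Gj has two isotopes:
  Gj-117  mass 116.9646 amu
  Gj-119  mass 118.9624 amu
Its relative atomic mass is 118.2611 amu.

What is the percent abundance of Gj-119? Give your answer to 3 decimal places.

64.896%

Writing the weighted mean with unknown fraction x of Gj-117:
116.9646·x + 118.9624·(1 − x) = 118.2611
(116.9646 − 118.9624)·x = 118.2611 − 118.9624
x = -0.7013 / -1.9978 = 0.35104 → 35.104% Gj-117, 64.896% Gj-119.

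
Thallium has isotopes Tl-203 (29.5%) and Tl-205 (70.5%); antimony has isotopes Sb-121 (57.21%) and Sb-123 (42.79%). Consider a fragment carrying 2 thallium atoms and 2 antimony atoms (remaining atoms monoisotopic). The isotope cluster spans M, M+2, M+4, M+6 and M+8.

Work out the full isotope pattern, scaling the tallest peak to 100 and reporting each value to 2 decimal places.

Thallium pattern (n=2): 0.087025 : 0.41595 : 0.497025
Antimony pattern (n=2): 0.32729841 : 0.48960318 : 0.18309841
Convolve the two distributions (both contribute in 2-u steps):
  M: 0.087025×0.32729841 = 0.028483
  M+2: 0.087025×0.48960318 + 0.41595×0.32729841 = 0.178747
  M+4: 0.087025×0.18309841 + 0.41595×0.48960318 + 0.497025×0.32729841 = 0.382260
  M+6: 0.41595×0.18309841 + 0.497025×0.48960318 = 0.319505
  M+8: 0.497025×0.18309841 = 0.091004
Scale to base peak (0.382260) = 100: 7.45 : 46.76 : 100.00 : 83.58 : 23.81

7.45 : 46.76 : 100.00 : 83.58 : 23.81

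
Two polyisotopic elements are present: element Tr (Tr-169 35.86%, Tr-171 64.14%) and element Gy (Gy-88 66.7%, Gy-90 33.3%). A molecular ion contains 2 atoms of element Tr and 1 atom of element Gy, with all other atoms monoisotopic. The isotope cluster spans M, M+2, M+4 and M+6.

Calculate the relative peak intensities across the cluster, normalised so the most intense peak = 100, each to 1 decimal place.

20.1 : 81.8 : 100.0 : 32.0

Element Tr pattern (n=2): 0.12859396 : 0.46001208 : 0.41139396
Element Gy pattern (n=1): 0.6670 : 0.3330
Convolve the two distributions (both contribute in 2-u steps):
  M: 0.12859396×0.6670 = 0.085772
  M+2: 0.12859396×0.3330 + 0.46001208×0.6670 = 0.349650
  M+4: 0.46001208×0.3330 + 0.41139396×0.6670 = 0.427584
  M+6: 0.41139396×0.3330 = 0.136994
Scale to base peak (0.427584) = 100: 20.1 : 81.8 : 100.0 : 32.0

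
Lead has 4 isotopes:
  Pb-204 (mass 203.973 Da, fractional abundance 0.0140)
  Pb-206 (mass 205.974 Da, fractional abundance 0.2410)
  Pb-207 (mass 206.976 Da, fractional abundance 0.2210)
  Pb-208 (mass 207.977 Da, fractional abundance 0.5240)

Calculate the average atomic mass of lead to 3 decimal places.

Weight each isotope mass by its fractional abundance: 0.0140 × 203.973 + 0.2410 × 205.974 + 0.2210 × 206.976 + 0.5240 × 207.977
= 2.8556 + 49.6397 + 45.7417 + 108.9799 = 207.2169 Da

207.217 Da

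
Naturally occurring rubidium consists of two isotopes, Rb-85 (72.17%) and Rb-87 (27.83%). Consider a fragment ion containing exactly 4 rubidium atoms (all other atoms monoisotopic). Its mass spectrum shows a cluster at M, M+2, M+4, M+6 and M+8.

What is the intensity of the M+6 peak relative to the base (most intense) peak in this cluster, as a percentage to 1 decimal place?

Binomial terms of (0.7217 + 0.2783)^4: M 0.2713, M+2 0.4184, M+4 0.2420, M+6 0.0622, M+8 0.0060 → M+2 is the base peak.
P(M+2) = C(4,1) × 0.7217^3 × 0.2783^1 = 4 × 0.37589809 × 0.2783 = 0.418450 (base)
P(M+6) = C(4,3) × 0.7217^1 × 0.2783^3 = 4 × 0.7217 × 0.02155458 = 0.062224
Relative intensity = 0.062224 / 0.418450 × 100 = 14.9

14.9%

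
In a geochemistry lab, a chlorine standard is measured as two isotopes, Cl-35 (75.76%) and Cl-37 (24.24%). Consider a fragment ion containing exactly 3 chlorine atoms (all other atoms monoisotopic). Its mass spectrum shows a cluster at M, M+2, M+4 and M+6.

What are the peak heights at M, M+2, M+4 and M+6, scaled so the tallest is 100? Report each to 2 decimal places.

Each Cl atom is independently Cl-35 (p = 0.7576) or Cl-37 (q = 0.2424); the cluster is the binomial expansion (p + q)^3.
P(M) = 0.7576^3 = 0.434830
P(M+2) = 3 × 0.7576^2 × 0.2424^1 = 0.417382
P(M+4) = 3 × 0.7576^1 × 0.2424^2 = 0.133545
P(M+6) = 0.2424^3 = 0.014243
The M peak is largest (0.434830); scaling to 100 gives 100.00 : 95.99 : 30.71 : 3.28.

100.00 : 95.99 : 30.71 : 3.28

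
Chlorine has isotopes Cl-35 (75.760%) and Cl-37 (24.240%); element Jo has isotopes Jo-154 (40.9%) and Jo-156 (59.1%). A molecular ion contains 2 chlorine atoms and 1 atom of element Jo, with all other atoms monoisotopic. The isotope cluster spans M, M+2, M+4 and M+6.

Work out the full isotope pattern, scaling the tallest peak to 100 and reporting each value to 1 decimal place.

Chlorine pattern (n=2): 0.57395776 : 0.36728448 : 0.05875776
Element Jo pattern (n=1): 0.4090 : 0.5910
Convolve the two distributions (both contribute in 2-u steps):
  M: 0.57395776×0.4090 = 0.234749
  M+2: 0.57395776×0.5910 + 0.36728448×0.4090 = 0.489428
  M+4: 0.36728448×0.5910 + 0.05875776×0.4090 = 0.241097
  M+6: 0.05875776×0.5910 = 0.034726
Scale to base peak (0.489428) = 100: 48.0 : 100.0 : 49.3 : 7.1

48.0 : 100.0 : 49.3 : 7.1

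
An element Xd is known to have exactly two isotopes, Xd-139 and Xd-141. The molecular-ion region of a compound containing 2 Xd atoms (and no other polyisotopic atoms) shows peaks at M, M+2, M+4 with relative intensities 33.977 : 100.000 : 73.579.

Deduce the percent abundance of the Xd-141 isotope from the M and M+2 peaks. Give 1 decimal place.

59.5%

Write p for the Xd-139 fraction. I(M+2)/I(M) = [C(2,1)·p^1·(1−p)] / p^2 = 2·(1−p)/p = 100.000/33.977 = 2.9432
(1−p)/p = 2.9432/2 = 1.4716  ⇒  p = 1/(1 + 1.4716) = 0.4046
Xd-139: 40.5%, Xd-141: 59.5%.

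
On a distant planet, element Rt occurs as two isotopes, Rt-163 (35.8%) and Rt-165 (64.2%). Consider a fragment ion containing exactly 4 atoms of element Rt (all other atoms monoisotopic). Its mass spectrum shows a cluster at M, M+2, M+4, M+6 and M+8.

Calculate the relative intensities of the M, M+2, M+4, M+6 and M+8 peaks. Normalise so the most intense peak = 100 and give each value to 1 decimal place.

4.3 : 31.1 : 83.6 : 100.0 : 44.8

The 4 Rt atoms are independent, so intensities follow the terms of (0.358 + 0.642)^4.
P(M) = 0.358^4 = 0.016426
P(M+2) = 4 × 0.358^3 × 0.642^1 = 0.117827
P(M+4) = 6 × 0.358^2 × 0.642^2 = 0.316948
P(M+6) = 4 × 0.358^1 × 0.642^3 = 0.378921
P(M+8) = 0.642^4 = 0.169879
The M+6 peak is largest (0.378921); scaling to 100 gives 4.3 : 31.1 : 83.6 : 100.0 : 44.8.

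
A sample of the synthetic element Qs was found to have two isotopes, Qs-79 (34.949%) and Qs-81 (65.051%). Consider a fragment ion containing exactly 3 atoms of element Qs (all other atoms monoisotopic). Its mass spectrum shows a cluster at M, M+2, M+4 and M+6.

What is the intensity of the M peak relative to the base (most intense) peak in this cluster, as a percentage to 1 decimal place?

(0.34949 + 0.65051)^3 gives M 0.0427, M+2 0.2384, M+4 0.4437, M+6 0.2753; the largest is M+4.
P(M+4) = C(3,2) × 0.34949^1 × 0.65051^2 = 3 × 0.34949 × 0.42316326 = 0.443674 (base)
P(M) = C(3,0) × 0.34949^3 × 0.65051^0 = 1 × 0.04268785 × 1.0000 = 0.042688
Relative intensity = 0.042688 / 0.443674 × 100 = 9.6

9.6%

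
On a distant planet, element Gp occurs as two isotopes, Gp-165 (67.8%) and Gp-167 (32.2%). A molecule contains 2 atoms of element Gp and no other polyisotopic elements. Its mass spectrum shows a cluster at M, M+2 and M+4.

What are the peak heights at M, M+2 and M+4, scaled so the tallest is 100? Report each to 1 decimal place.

100.0 : 95.0 : 22.6

Expanding (0.678 + 0.322)^2:
P(M) = 0.678^2 = 0.459684
P(M+2) = 2 × 0.678^1 × 0.322^1 = 0.436632
P(M+4) = 0.322^2 = 0.103684
The M peak is largest (0.459684); scaling to 100 gives 100.0 : 95.0 : 22.6.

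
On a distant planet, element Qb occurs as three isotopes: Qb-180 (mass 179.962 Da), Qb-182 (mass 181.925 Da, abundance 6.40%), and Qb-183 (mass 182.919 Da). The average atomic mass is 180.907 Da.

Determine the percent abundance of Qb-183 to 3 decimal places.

27.709%

The remaining 93.60% is split between Qb-180 (fraction x) and Qb-183 (fraction 0.9360 − x).
Substituting: 179.962x + 182.919(0.9360 − x) = 169.2638
(179.962 − 182.919)x = -1.948384  ⇒  x = 0.65891, y = 0.27709
Qb-180: 65.891%, Qb-183: 27.709%.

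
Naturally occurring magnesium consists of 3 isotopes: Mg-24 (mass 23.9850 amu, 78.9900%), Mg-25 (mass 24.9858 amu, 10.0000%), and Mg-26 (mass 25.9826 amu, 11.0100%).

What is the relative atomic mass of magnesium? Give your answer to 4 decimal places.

24.3050 amu

Average mass = Σ (abundance × isotope mass) = 0.789900 × 23.9850 + 0.100000 × 24.9858 + 0.110100 × 25.9826
= 18.94575 + 2.49858 + 2.86068 = 24.30501 amu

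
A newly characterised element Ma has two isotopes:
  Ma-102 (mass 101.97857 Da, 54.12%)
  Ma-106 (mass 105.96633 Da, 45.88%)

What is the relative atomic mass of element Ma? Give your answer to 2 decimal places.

The abundance-weighted mean is 0.5412 × 101.97857 + 0.4588 × 105.96633
= 55.190802 + 48.617352 = 103.808154 Da

103.81 Da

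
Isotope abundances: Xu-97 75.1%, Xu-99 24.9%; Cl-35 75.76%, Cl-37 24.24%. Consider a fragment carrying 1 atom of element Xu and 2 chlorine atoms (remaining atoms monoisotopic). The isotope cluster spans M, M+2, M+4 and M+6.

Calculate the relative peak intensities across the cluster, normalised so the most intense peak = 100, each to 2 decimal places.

100.00 : 97.15 : 31.45 : 3.39

Element Xu pattern (n=1): 0.7510 : 0.2490
Chlorine pattern (n=2): 0.57395776 : 0.36728448 : 0.05875776
Convolve the two distributions (both contribute in 2-u steps):
  M: 0.7510×0.57395776 = 0.431042
  M+2: 0.7510×0.36728448 + 0.2490×0.57395776 = 0.418746
  M+4: 0.7510×0.05875776 + 0.2490×0.36728448 = 0.135581
  M+6: 0.2490×0.05875776 = 0.014631
Scale to base peak (0.431042) = 100: 100.00 : 97.15 : 31.45 : 3.39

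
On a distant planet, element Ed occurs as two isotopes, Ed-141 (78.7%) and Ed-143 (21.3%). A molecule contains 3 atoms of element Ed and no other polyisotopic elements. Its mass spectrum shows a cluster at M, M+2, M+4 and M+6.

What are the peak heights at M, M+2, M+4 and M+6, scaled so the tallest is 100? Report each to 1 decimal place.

100.0 : 81.2 : 22.0 : 2.0

Each Ed atom is independently Ed-141 (p = 0.787) or Ed-143 (q = 0.213); the cluster is the binomial expansion (p + q)^3.
P(M) = 0.787^3 = 0.487443
P(M+2) = 3 × 0.787^2 × 0.213^1 = 0.395777
P(M+4) = 3 × 0.787^1 × 0.213^2 = 0.107116
P(M+6) = 0.213^3 = 0.009664
The M peak is largest (0.487443); scaling to 100 gives 100.0 : 81.2 : 22.0 : 2.0.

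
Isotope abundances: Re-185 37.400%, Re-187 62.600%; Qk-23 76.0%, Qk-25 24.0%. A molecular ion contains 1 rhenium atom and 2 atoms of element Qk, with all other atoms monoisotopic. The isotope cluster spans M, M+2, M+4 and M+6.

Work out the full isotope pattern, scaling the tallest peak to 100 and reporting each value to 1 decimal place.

Rhenium pattern (n=1): 0.3740 : 0.6260
Element Qk pattern (n=2): 0.5776 : 0.3648 : 0.0576
Convolve the two distributions (both contribute in 2-u steps):
  M: 0.3740×0.5776 = 0.216022
  M+2: 0.3740×0.3648 + 0.6260×0.5776 = 0.498013
  M+4: 0.3740×0.0576 + 0.6260×0.3648 = 0.249907
  M+6: 0.6260×0.0576 = 0.036058
Scale to base peak (0.498013) = 100: 43.4 : 100.0 : 50.2 : 7.2

43.4 : 100.0 : 50.2 : 7.2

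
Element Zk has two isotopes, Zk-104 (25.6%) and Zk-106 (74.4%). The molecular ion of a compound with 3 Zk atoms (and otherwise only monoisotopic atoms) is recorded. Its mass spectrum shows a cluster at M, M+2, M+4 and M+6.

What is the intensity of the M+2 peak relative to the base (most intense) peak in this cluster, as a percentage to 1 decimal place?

(0.256 + 0.744)^3 gives M 0.0168, M+2 0.1463, M+4 0.4251, M+6 0.4118; the largest is M+4.
P(M+4) = C(3,2) × 0.256^1 × 0.744^2 = 3 × 0.2560 × 0.553536 = 0.425116 (base)
P(M+2) = C(3,1) × 0.256^2 × 0.744^1 = 3 × 0.065536 × 0.7440 = 0.146276
Relative intensity = 0.146276 / 0.425116 × 100 = 34.4

34.4%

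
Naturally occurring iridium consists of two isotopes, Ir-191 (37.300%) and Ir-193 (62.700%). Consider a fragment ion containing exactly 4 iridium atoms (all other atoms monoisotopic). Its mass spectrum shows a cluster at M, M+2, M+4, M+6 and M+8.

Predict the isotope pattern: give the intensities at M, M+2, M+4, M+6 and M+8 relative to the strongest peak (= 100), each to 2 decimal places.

5.26 : 35.39 : 89.23 : 100.00 : 42.02

Expanding (0.37300 + 0.62700)^4:
P(M) = 0.37300^4 = 0.019357
P(M+2) = 4 × 0.37300^3 × 0.62700^1 = 0.130153
P(M+4) = 6 × 0.37300^2 × 0.62700^2 = 0.328174
P(M+6) = 4 × 0.37300^1 × 0.62700^3 = 0.367766
P(M+8) = 0.62700^4 = 0.154550
The M+6 peak is largest (0.367766); scaling to 100 gives 5.26 : 35.39 : 89.23 : 100.00 : 42.02.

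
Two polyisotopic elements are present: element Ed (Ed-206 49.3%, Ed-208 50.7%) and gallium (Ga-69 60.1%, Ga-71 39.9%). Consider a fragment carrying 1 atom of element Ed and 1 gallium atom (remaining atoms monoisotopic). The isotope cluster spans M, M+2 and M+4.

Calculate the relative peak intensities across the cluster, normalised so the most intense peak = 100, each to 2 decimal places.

Element Ed pattern (n=1): 0.4930 : 0.5070
Gallium pattern (n=1): 0.6010 : 0.3990
Convolve the two distributions (both contribute in 2-u steps):
  M: 0.4930×0.6010 = 0.296293
  M+2: 0.4930×0.3990 + 0.5070×0.6010 = 0.501414
  M+4: 0.5070×0.3990 = 0.202293
Scale to base peak (0.501414) = 100: 59.09 : 100.00 : 40.34

59.09 : 100.00 : 40.34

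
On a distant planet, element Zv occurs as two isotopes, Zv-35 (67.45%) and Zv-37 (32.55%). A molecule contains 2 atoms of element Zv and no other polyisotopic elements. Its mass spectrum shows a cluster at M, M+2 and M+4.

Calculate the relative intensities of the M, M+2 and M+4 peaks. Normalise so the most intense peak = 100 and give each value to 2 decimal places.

Each Zv atom is independently Zv-35 (p = 0.6745) or Zv-37 (q = 0.3255); the cluster is the binomial expansion (p + q)^2.
P(M) = 0.6745^2 = 0.454950
P(M+2) = 2 × 0.6745^1 × 0.3255^1 = 0.439100
P(M+4) = 0.3255^2 = 0.105950
The M peak is largest (0.454950); scaling to 100 gives 100.00 : 96.52 : 23.29.

100.00 : 96.52 : 23.29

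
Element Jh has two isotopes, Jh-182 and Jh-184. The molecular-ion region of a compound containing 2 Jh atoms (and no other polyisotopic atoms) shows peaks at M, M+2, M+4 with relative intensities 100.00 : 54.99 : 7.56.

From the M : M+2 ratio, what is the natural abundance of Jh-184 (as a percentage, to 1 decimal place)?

Let p = fractional abundance of Jh-182. I(M+2)/I(M) = [C(2,1)·p^1·(1−p)] / p^2 = 2·(1−p)/p = 54.99/100.00 = 0.5499
(1−p)/p = 0.5499/2 = 0.2750  ⇒  p = 1/(1 + 0.2750) = 0.7843
Jh-182: 78.4%, Jh-184: 21.6%.

21.6%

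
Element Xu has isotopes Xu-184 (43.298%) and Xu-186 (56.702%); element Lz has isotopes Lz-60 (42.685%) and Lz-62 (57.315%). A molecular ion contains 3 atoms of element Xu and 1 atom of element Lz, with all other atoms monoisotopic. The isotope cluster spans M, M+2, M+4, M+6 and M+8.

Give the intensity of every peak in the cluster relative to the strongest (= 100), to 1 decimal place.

9.6 : 50.6 : 100.0 : 87.9 : 28.9

Element Xu pattern (n=3): 0.08117149 : 0.31890058 : 0.41762438 : 0.18230355
Element Lz pattern (n=1): 0.42685 : 0.57315
Convolve the two distributions (both contribute in 2-u steps):
  M: 0.08117149×0.42685 = 0.034648
  M+2: 0.08117149×0.57315 + 0.31890058×0.42685 = 0.182646
  M+4: 0.31890058×0.57315 + 0.41762438×0.42685 = 0.361041
  M+6: 0.41762438×0.57315 + 0.18230355×0.42685 = 0.317178
  M+8: 0.18230355×0.57315 = 0.104487
Scale to base peak (0.361041) = 100: 9.6 : 50.6 : 100.0 : 87.9 : 28.9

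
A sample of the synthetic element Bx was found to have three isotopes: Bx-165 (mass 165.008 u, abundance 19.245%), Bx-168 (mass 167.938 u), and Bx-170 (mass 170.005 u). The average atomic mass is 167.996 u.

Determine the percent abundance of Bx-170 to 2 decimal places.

30.09%

Let x and y be the fractions of Bx-168 and Bx-170. Then x + y = 1 − 0.19245 = 0.80755 and 167.938x + 170.005y = 167.996 − 0.19245×165.008 = 136.2402104.
Substituting: 167.938x + 170.005(0.80755 − x) = 136.2402104
(167.938 − 170.005)x = -1.04732735  ⇒  x = 0.50669, y = 0.30086
Bx-168: 50.67%, Bx-170: 30.09%.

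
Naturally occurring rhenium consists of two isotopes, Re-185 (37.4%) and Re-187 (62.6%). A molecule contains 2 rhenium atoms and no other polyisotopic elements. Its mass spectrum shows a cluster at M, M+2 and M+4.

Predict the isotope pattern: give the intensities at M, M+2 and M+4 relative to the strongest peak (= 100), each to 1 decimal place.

Each Re atom is independently Re-185 (p = 0.374) or Re-187 (q = 0.626); the cluster is the binomial expansion (p + q)^2.
P(M) = 0.374^2 = 0.139876
P(M+2) = 2 × 0.374^1 × 0.626^1 = 0.468248
P(M+4) = 0.626^2 = 0.391876
The M+2 peak is largest (0.468248); scaling to 100 gives 29.9 : 100.0 : 83.7.

29.9 : 100.0 : 83.7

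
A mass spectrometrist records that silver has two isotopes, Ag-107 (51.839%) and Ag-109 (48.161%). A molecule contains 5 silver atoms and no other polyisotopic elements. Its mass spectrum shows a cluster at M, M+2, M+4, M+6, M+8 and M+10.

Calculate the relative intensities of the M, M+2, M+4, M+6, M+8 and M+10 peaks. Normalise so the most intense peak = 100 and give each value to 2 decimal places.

11.59 : 53.82 : 100.00 : 92.90 : 43.16 : 8.02

Each Ag atom is independently Ag-107 (p = 0.51839) or Ag-109 (q = 0.48161); the cluster is the binomial expansion (p + q)^5.
P(M) = 0.51839^5 = 0.037435
P(M+2) = 5 × 0.51839^4 × 0.48161^1 = 0.173897
P(M+4) = 10 × 0.51839^3 × 0.48161^2 = 0.323118
P(M+6) = 10 × 0.51839^2 × 0.48161^3 = 0.300192
P(M+8) = 5 × 0.51839^1 × 0.48161^4 = 0.139447
P(M+10) = 0.48161^5 = 0.025911
The M+4 peak is largest (0.323118); scaling to 100 gives 11.59 : 53.82 : 100.00 : 92.90 : 43.16 : 8.02.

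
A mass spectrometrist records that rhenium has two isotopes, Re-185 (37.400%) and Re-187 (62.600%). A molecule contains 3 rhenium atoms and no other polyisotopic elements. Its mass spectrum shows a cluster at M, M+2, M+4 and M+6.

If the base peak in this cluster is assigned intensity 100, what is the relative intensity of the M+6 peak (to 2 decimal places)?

55.79

Term probabilities: M 0.0523, M+2 0.2627, M+4 0.4397, M+6 0.2453. Base peak = M+4.
P(M+4) = C(3,2) × 0.37400^1 × 0.62600^2 = 3 × 0.3740 × 0.391876 = 0.439685 (base)
P(M+6) = C(3,3) × 0.37400^0 × 0.62600^3 = 1 × 1.0000 × 0.24531438 = 0.245314
Relative intensity = 0.245314 / 0.439685 × 100 = 55.79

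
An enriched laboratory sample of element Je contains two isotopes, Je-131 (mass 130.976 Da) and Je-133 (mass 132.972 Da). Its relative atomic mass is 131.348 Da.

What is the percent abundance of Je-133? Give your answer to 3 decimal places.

Writing the weighted mean with unknown fraction x of Je-131:
130.976·x + 132.972·(1 − x) = 131.348
(130.976 − 132.972)·x = 131.348 − 132.972
x = -1.624 / -1.996 = 0.81363 → 81.363% Je-131, 18.637% Je-133.

18.637%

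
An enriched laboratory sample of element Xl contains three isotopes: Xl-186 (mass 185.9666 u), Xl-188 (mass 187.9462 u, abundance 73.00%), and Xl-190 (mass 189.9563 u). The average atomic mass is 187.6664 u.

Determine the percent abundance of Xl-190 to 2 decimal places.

The remaining 27.00% is split between Xl-186 (fraction x) and Xl-190 (fraction 0.2700 − x).
Substituting: 185.9666x + 189.9563(0.2700 − x) = 50.465674
(185.9666 − 189.9563)x = -0.822527  ⇒  x = 0.20616, y = 0.06384
Xl-186: 20.62%, Xl-190: 6.38%.

6.38%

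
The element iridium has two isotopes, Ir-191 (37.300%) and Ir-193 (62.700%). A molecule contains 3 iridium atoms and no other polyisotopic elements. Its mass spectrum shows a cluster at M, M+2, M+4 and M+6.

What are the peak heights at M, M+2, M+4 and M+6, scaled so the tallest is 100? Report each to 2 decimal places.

Expanding (0.37300 + 0.62700)^3:
P(M) = 0.37300^3 = 0.051895
P(M+2) = 3 × 0.37300^2 × 0.62700^1 = 0.261702
P(M+4) = 3 × 0.37300^1 × 0.62700^2 = 0.439911
P(M+6) = 0.62700^3 = 0.246492
The M+4 peak is largest (0.439911); scaling to 100 gives 11.80 : 59.49 : 100.00 : 56.03.

11.80 : 59.49 : 100.00 : 56.03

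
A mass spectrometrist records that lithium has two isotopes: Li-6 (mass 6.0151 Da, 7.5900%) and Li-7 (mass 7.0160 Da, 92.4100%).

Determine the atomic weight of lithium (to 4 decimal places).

The abundance-weighted mean is 0.075900 × 6.0151 + 0.924100 × 7.0160
= 0.45655 + 6.48349 = 6.94004 Da

6.9400 Da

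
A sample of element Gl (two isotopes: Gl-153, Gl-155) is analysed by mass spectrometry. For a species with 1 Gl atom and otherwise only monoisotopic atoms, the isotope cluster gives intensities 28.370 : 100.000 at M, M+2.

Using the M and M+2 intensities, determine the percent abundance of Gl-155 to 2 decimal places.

77.90%

Write p for the Gl-153 fraction. I(M+2)/I(M) = [C(1,1)·p^0·(1−p)] / p^1 = 1·(1−p)/p = 100.000/28.370 = 3.5249
(1−p)/p = 3.5249/1 = 3.5249  ⇒  p = 1/(1 + 3.5249) = 0.2210
Gl-153: 22.10%, Gl-155: 77.90%.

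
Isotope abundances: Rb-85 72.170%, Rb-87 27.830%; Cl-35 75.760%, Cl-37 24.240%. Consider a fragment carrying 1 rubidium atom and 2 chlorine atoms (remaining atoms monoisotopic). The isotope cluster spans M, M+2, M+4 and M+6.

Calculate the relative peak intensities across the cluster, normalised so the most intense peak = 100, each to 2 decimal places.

97.51 : 100.00 : 34.04 : 3.85

Rubidium pattern (n=1): 0.7217 : 0.2783
Chlorine pattern (n=2): 0.57395776 : 0.36728448 : 0.05875776
Convolve the two distributions (both contribute in 2-u steps):
  M: 0.7217×0.57395776 = 0.414225
  M+2: 0.7217×0.36728448 + 0.2783×0.57395776 = 0.424802
  M+4: 0.7217×0.05875776 + 0.2783×0.36728448 = 0.144621
  M+6: 0.2783×0.05875776 = 0.016352
Scale to base peak (0.424802) = 100: 97.51 : 100.00 : 34.04 : 3.85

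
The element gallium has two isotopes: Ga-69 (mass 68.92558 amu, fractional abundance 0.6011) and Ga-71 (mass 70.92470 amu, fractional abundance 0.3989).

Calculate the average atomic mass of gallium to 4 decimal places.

69.7230 amu

Ar = Σ fᵢ·mᵢ = 0.6011 × 68.92558 + 0.3989 × 70.92470
= 41.431166 + 28.291863 = 69.723029 amu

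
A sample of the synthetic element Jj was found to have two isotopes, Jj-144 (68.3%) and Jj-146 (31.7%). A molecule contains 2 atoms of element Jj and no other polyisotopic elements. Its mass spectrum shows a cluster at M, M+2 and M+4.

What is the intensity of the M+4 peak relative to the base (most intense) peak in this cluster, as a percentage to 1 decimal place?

21.5%

(0.683 + 0.317)^2 gives M 0.4665, M+2 0.4330, M+4 0.1005; the largest is M.
P(M) = C(2,0) × 0.683^2 × 0.317^0 = 1 × 0.466489 × 1.0000 = 0.466489 (base)
P(M+4) = C(2,2) × 0.683^0 × 0.317^2 = 1 × 1.0000 × 0.100489 = 0.100489
Relative intensity = 0.100489 / 0.466489 × 100 = 21.5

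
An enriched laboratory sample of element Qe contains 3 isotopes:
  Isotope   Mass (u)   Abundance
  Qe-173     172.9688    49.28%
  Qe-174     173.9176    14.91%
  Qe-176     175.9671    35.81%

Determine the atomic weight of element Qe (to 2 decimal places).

174.18 u

Ar = Σ fᵢ·mᵢ = 0.4928 × 172.9688 + 0.1491 × 173.9176 + 0.3581 × 175.9671
= 85.23902 + 25.93111 + 63.01382 = 174.18395 u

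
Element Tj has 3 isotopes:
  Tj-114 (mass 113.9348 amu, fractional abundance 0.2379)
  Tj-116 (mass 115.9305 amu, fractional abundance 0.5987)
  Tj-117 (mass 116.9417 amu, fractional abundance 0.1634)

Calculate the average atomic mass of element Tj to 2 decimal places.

Ar = Σ fᵢ·mᵢ = 0.2379 × 113.9348 + 0.5987 × 115.9305 + 0.1634 × 116.9417
= 27.10509 + 69.40759 + 19.10827 = 115.62095 amu

115.62 amu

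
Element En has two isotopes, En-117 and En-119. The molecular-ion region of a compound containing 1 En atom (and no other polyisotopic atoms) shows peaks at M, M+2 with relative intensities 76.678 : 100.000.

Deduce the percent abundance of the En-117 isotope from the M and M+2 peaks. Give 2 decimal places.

If p is the fraction of En that is En-117, then I(M+2)/I(M) = [C(1,1)·p^0·(1−p)] / p^1 = 1·(1−p)/p = 100.000/76.678 = 1.3042
(1−p)/p = 1.3042/1 = 1.3042  ⇒  p = 1/(1 + 1.3042) = 0.4340
En-117: 43.40%, En-119: 56.60%.

43.40%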